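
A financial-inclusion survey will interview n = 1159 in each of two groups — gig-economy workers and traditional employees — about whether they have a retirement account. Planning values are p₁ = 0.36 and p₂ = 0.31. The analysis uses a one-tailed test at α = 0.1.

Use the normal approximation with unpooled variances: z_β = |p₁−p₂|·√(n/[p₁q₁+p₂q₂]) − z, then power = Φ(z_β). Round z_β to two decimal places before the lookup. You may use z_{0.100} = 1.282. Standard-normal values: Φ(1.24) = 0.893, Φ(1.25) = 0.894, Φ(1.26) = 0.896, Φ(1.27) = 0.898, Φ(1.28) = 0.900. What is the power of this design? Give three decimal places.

Power ≈ 0.898

z_β = |p₁−p₂|·√(n/[p₁q₁+p₂q₂]) − z_α
    = 0.05 · √(1159/0.4443) − 1.282
    = 0.05 · 51.0744 − 1.282
    = 2.5537 − 1.282 = 1.2717 → 1.27
Power = Φ(1.27) = 0.898.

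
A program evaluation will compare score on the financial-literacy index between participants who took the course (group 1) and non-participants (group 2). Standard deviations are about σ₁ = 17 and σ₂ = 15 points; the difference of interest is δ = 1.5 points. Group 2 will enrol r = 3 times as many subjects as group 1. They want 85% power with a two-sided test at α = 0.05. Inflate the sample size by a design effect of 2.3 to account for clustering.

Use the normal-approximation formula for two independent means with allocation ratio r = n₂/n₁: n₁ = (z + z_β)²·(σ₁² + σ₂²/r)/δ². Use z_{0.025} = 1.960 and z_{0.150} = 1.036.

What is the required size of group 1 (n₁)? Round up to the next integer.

n₁ = (z_{α/2} + z_β)² · (σ₁² + σ₂²/r) / δ²
   = (1.960 + 1.036)² · (17² + 15²/3) / 1.5²
   = 8.9760 · (289 + 75) / 2.25
   = 8.9760 · 364 / 2.25
   = 1452.12
Design effect: 2.3 × 1452.12 = 3339.88.
Round up → n₁ = 3340; n₂ = r·n₁ = 3 × 3340 = 10020.

n₁ = 3340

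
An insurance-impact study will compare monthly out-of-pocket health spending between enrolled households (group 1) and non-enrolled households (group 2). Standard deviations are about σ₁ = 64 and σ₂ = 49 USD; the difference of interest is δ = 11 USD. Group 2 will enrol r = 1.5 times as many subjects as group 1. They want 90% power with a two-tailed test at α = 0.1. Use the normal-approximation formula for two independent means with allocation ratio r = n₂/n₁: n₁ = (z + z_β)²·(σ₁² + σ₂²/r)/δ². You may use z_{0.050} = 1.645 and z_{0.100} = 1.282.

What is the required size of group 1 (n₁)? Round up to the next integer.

n₁ = 404

n₁ = (z_{α/2} + z_β)² · (σ₁² + σ₂²/r) / δ²
   = (1.645 + 1.282)² · (64² + 49²/1.5) / 11²
   = 8.5673 · (4096 + 1600.7) / 121
   = 8.5673 · 5696.7 / 121
   = 403.35
Round up → n₁ = 404; n₂ = r·n₁ = 1.5 × 404 = 606.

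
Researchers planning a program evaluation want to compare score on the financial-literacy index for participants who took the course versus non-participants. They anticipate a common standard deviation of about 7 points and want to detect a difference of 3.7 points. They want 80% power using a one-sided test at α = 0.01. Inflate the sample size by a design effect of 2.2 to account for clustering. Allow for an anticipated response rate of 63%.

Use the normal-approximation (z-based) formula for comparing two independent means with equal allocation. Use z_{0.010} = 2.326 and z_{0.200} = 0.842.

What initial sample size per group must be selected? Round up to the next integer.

n = (z_α + z_β)² · (σ₁² + σ₂²) / δ²
  = (2.326 + 0.842)² · (2·7² = 98) / 3.7²
  = 10.0362 · 98 / 13.69
  = 71.84
Design effect: 2.2 × 71.84 = 158.06.
Adjust for 63% response: 158.06 / 0.63 = 250.89.
Round up → n = 251 per group.

n = 251 per group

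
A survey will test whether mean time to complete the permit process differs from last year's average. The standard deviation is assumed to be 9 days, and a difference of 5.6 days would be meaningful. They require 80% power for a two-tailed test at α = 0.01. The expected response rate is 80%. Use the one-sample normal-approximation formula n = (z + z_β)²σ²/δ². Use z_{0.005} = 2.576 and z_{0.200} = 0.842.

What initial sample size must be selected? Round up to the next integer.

n = 38

n = (z_{α/2} + z_β)² · σ² / δ²
  = (2.576 + 0.842)² · 9² / 5.6²
  = 11.6827 · 81 / 31.36
  = 30.18
Adjust for 80% response: 30.18 / 0.80 = 37.72.
Round up → n = 38.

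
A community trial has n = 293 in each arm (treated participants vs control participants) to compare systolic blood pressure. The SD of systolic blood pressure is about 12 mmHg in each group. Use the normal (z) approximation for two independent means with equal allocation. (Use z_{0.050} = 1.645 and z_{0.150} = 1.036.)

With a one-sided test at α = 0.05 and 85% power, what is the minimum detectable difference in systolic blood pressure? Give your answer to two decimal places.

δ = (z_α + z_β) · √((σ₁²+σ₂²)/n)
  = (1.645 + 1.036) · √(288/293)
  = 2.681 · √0.98294
  = 2.681 · 0.9914
  = 2.6580

Minimum detectable difference ≈ 2.66 mmHg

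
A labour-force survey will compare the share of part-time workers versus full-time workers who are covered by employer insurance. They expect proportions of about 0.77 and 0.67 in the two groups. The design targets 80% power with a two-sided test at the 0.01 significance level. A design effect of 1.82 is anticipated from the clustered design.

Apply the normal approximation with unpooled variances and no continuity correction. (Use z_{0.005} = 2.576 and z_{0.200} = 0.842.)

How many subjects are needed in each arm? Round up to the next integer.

n = (z_{α/2} + z_β)² · [p₁(1−p₁) + p₂(1−p₂)] / (p₁ − p₂)²
  = (2.576 + 0.842)² · (0.77·0.23 + 0.67·0.33) / (0.10)²
  = (3.418)² · (0.1771 + 0.2211) / 0.0100
  = 11.6827 · 0.3982 / 0.0100
  = 465.21
Design effect: 1.82 × 465.21 = 846.68.
Round up → n = 847 per group.

n = 847 per group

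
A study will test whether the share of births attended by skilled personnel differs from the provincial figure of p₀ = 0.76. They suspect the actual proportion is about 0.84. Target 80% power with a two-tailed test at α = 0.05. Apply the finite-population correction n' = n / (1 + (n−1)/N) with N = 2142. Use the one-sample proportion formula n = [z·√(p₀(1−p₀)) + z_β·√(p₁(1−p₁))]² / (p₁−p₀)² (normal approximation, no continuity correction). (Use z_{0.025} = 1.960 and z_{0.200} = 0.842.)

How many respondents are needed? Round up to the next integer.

n = 188

n = [z_{α/2}·√(p₀q₀) + z_β·√(p₁q₁)]² / (p₁ − p₀)²
  = [1.960·√(0.76·0.24) + 0.842·√(0.84·0.16)]² / (0.08)²
  = [1.960·0.4271 + 0.842·0.3666]² / 0.0064
  = [1.1458]² / 0.0064
  = 205.12
Finite-population correction (N = 2142): 205.12 / (1 + (205.12 − 1)/2142) = 187.28.
Round up → n = 188.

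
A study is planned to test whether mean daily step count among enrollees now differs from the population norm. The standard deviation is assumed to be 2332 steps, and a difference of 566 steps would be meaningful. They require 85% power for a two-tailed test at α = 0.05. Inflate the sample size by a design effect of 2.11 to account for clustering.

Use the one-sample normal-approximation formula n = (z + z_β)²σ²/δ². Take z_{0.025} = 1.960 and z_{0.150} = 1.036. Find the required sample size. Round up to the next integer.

n = 322

n = (z_{α/2} + z_β)² · σ² / δ²
  = (1.960 + 1.036)² · 2332² / 566²
  = 8.9760 · 5438224 / 320356
  = 152.37
Design effect: 2.11 × 152.37 = 321.51.
Round up → n = 322.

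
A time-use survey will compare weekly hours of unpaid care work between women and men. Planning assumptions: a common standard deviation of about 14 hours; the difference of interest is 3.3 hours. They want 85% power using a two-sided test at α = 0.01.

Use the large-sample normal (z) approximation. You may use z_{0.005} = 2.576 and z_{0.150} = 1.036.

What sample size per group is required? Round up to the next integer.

n = (z_{α/2} + z_β)² · (σ₁² + σ₂²) / δ²
  = (2.576 + 1.036)² · (2·14² = 392) / 3.3²
  = 13.0465 · 392 / 10.89
  = 469.63
Round up → n = 470 per group.

n = 470 per group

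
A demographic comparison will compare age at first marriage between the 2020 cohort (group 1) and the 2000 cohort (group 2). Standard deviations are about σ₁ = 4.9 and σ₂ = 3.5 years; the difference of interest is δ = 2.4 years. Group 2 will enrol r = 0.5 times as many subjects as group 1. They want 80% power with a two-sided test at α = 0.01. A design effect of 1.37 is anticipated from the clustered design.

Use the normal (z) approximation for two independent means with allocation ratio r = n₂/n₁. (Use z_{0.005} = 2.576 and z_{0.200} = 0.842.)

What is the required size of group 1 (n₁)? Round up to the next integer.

n₁ = 135

n₁ = (z_{α/2} + z_β)² · (σ₁² + σ₂²/r) / δ²
   = (2.576 + 0.842)² · (4.9² + 3.5²/0.5) / 2.4²
   = 11.6827 · (24.01 + 24.5) / 5.76
   = 11.6827 · 48.51 / 5.76
   = 98.39
Design effect: 1.37 × 98.39 = 134.79.
Round up → n₁ = 135; n₂ = r·n₁ = 0.5 × 135 = 68.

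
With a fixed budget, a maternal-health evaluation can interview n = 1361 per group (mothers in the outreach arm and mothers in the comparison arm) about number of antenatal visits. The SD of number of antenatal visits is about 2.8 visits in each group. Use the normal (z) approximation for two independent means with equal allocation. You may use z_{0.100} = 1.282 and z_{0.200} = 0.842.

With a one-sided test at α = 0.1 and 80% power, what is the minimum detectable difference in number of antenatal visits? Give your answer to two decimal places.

δ = (z_α + z_β) · √((σ₁²+σ₂²)/n)
  = (1.282 + 0.842) · √(15.68/1361)
  = 2.124 · √0.01152
  = 2.124 · 0.1073
  = 0.2280

Minimum detectable difference ≈ 0.23 visits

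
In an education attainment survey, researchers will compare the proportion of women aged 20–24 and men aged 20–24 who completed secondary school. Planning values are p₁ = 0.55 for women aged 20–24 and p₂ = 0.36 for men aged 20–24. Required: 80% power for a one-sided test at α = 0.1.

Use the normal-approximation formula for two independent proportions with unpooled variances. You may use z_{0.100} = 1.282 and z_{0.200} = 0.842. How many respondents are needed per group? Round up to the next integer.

n = 60 per group

n = (z_α + z_β)² · [p₁(1−p₁) + p₂(1−p₂)] / (p₁ − p₂)²
  = (1.282 + 0.842)² · (0.55·0.45 + 0.36·0.64) / (0.19)²
  = (2.124)² · (0.2475 + 0.2304) / 0.0361
  = 4.5114 · 0.4779 / 0.0361
  = 59.72
Round up → n = 60 per group.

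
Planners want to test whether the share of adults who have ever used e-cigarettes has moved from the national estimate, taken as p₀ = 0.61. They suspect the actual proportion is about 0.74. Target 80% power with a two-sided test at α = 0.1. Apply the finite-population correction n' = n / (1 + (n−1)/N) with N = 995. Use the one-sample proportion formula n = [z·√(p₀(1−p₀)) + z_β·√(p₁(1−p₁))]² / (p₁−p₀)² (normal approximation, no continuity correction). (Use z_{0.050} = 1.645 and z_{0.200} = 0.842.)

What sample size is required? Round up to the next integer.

n = [z_{α/2}·√(p₀q₀) + z_β·√(p₁q₁)]² / (p₁ − p₀)²
  = [1.645·√(0.61·0.39) + 0.842·√(0.74·0.26)]² / (0.13)²
  = [1.645·0.4877 + 0.842·0.4386]² / 0.0169
  = [1.1717]² / 0.0169
  = 81.23
Finite-population correction (N = 995): 81.23 / (1 + (81.23 − 1)/995) = 75.17.
Round up → n = 76.

n = 76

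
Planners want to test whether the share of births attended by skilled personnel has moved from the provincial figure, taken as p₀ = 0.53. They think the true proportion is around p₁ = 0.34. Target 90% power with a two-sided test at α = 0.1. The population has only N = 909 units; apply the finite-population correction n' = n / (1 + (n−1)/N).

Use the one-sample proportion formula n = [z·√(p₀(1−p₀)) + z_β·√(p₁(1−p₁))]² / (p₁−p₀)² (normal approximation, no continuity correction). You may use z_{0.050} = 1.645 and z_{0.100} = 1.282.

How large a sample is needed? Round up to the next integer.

n = [z_{α/2}·√(p₀q₀) + z_β·√(p₁q₁)]² / (p₁ − p₀)²
  = [1.645·√(0.53·0.47) + 1.282·√(0.34·0.66)]² / (-0.19)²
  = [1.645·0.4991 + 1.282·0.4737]² / 0.0361
  = [1.4283]² / 0.0361
  = 56.51
Finite-population correction (N = 909): 56.51 / (1 + (56.51 − 1)/909) = 53.26.
Round up → n = 54.

n = 54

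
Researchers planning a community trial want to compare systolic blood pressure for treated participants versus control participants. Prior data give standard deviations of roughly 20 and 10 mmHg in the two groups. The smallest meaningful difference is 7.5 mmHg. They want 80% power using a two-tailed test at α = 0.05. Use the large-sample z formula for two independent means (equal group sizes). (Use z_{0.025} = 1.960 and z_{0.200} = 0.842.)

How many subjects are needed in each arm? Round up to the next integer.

n = (z_{α/2} + z_β)² · (σ₁² + σ₂²) / δ²
  = (1.960 + 0.842)² · (20² + 10² = 500) / 7.5²
  = 7.8512 · 500 / 56.25
  = 69.79
Round up → n = 70 per group.

n = 70 per group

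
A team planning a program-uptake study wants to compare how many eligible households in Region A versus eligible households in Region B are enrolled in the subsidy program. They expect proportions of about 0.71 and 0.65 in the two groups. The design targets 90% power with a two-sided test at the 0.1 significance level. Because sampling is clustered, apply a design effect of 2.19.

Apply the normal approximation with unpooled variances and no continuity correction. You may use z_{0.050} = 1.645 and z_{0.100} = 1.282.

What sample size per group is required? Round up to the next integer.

n = 2259 per group

n = (z_{α/2} + z_β)² · [p₁(1−p₁) + p₂(1−p₂)] / (p₁ − p₂)²
  = (1.645 + 1.282)² · (0.71·0.29 + 0.65·0.35) / (0.06)²
  = (2.927)² · (0.2059 + 0.2275) / 0.0036
  = 8.5673 · 0.4334 / 0.0036
  = 1031.41
Design effect: 2.19 × 1031.41 = 2258.79.
Round up → n = 2259 per group.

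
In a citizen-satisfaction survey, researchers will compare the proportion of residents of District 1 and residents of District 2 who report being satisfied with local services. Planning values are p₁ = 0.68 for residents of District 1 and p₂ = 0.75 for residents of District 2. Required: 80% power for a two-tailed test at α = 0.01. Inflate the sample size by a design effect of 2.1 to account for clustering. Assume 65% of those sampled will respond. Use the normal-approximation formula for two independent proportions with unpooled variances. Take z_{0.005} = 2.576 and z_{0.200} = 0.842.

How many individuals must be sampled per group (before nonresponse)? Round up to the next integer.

n = 3121 per group

n = (z_{α/2} + z_β)² · [p₁(1−p₁) + p₂(1−p₂)] / (p₁ − p₂)²
  = (2.576 + 0.842)² · (0.68·0.32 + 0.75·0.25) / (-0.07)²
  = (3.418)² · (0.2176 + 0.1875) / 0.0049
  = 11.6827 · 0.4051 / 0.0049
  = 965.85
Design effect: 2.1 × 965.85 = 2028.29.
Adjust for 65% response: 2028.29 / 0.65 = 3120.44.
Round up → n = 3121 per group.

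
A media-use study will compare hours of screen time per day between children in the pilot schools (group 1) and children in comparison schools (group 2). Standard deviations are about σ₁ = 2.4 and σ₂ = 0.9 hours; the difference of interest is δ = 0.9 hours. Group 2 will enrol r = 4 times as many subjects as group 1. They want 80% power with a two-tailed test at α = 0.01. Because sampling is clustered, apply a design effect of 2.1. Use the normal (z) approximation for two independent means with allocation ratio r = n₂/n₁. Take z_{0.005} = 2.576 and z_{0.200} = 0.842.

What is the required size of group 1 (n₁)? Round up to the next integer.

n₁ = (z_{α/2} + z_β)² · (σ₁² + σ₂²/r) / δ²
   = (2.576 + 0.842)² · (2.4² + 0.9²/4) / 0.9²
   = 11.6827 · (5.76 + 0.2025) / 0.81
   = 11.6827 · 5.9625 / 0.81
   = 86.00
Design effect: 2.1 × 86.00 = 180.60.
Round up → n₁ = 181; n₂ = r·n₁ = 4 × 181 = 724.

n₁ = 181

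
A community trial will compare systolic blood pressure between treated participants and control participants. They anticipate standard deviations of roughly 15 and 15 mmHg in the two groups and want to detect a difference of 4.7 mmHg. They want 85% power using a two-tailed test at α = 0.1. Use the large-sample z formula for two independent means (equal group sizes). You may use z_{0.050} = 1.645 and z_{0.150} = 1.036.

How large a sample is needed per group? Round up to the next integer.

n = (z_{α/2} + z_β)² · (σ₁² + σ₂²) / δ²
  = (1.645 + 1.036)² · (15² + 15² = 450) / 4.7²
  = 7.1878 · 450 / 22.09
  = 146.42
Round up → n = 147 per group.

n = 147 per group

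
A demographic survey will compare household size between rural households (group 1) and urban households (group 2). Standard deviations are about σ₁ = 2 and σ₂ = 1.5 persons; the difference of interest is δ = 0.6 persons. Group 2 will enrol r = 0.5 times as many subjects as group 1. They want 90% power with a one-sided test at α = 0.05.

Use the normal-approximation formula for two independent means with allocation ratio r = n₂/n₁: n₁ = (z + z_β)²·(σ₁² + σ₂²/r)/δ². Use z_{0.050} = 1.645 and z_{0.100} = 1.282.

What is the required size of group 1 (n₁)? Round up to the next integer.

n₁ = (z_α + z_β)² · (σ₁² + σ₂²/r) / δ²
   = (1.645 + 1.282)² · (2² + 1.5²/0.5) / 0.6²
   = 8.5673 · (4 + 4.5) / 0.36
   = 8.5673 · 8.5 / 0.36
   = 202.28
Round up → n₁ = 203; n₂ = r·n₁ = 0.5 × 203 = 102.

n₁ = 203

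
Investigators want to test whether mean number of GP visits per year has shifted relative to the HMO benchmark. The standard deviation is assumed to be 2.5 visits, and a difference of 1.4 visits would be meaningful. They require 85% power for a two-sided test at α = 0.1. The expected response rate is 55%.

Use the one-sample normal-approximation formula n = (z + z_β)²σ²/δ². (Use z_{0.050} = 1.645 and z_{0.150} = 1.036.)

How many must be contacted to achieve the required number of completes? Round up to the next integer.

n = (z_{α/2} + z_β)² · σ² / δ²
  = (1.645 + 1.036)² · 2.5² / 1.4²
  = 7.1878 · 6.25 / 1.96
  = 22.92
Adjust for 55% response: 22.92 / 0.55 = 41.67.
Round up → n = 42.

n = 42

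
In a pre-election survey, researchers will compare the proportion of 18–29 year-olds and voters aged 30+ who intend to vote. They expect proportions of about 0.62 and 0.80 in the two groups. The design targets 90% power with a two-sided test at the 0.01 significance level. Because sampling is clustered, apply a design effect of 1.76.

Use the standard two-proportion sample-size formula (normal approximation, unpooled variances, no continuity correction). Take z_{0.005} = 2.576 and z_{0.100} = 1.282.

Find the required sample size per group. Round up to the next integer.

n = 320 per group

n = (z_{α/2} + z_β)² · [p₁(1−p₁) + p₂(1−p₂)] / (p₁ − p₂)²
  = (2.576 + 1.282)² · (0.62·0.38 + 0.80·0.20) / (-0.18)²
  = (3.858)² · (0.2356 + 0.1600) / 0.0324
  = 14.8842 · 0.3956 / 0.0324
  = 181.73
Design effect: 1.76 × 181.73 = 319.85.
Round up → n = 320 per group.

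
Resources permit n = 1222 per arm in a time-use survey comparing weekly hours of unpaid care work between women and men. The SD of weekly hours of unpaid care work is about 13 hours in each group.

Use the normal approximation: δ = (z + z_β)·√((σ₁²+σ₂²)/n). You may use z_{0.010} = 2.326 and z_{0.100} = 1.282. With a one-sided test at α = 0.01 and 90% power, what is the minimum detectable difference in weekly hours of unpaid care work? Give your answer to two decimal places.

Minimum detectable difference ≈ 1.90 hours

δ = (z_α + z_β) · √((σ₁²+σ₂²)/n)
  = (2.326 + 1.282) · √(338/1222)
  = 3.608 · √0.2766
  = 3.608 · 0.5259
  = 1.8975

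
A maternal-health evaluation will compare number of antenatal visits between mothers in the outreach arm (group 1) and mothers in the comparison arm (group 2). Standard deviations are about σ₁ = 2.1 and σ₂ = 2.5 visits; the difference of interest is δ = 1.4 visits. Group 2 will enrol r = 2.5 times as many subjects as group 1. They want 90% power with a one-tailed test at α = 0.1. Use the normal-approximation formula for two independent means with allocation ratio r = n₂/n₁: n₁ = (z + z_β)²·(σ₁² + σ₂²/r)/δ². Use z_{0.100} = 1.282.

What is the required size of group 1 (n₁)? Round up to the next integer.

n₁ = 24

n₁ = (z_α + z_β)² · (σ₁² + σ₂²/r) / δ²
   = (1.282 + 1.282)² · (2.1² + 2.5²/2.5) / 1.4²
   = 6.5741 · (4.41 + 2.5) / 1.96
   = 6.5741 · 6.91 / 1.96
   = 23.18
Round up → n₁ = 24; n₂ = r·n₁ = 2.5 × 24 = 60.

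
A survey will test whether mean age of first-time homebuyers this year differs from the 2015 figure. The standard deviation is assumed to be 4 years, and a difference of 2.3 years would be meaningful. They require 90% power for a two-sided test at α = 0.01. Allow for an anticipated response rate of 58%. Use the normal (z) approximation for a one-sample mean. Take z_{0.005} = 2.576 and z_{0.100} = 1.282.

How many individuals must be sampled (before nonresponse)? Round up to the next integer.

n = (z_{α/2} + z_β)² · σ² / δ²
  = (2.576 + 1.282)² · 4² / 2.3²
  = 14.8842 · 16 / 5.29
  = 45.02
Adjust for 58% response: 45.02 / 0.58 = 77.62.
Round up → n = 78.

n = 78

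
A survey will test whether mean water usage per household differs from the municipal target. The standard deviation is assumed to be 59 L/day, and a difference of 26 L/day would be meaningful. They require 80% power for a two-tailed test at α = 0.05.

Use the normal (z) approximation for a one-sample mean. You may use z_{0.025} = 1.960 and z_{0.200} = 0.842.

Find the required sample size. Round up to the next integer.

n = 41

n = (z_{α/2} + z_β)² · σ² / δ²
  = (1.960 + 0.842)² · 59² / 26²
  = 7.8512 · 3481 / 676
  = 40.43
Round up → n = 41.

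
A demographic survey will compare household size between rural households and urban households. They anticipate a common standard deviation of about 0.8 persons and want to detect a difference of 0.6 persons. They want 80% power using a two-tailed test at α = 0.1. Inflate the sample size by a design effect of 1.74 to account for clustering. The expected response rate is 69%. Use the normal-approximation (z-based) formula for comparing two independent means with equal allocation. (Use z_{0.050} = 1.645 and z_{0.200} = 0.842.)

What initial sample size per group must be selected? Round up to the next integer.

n = (z_{α/2} + z_β)² · (σ₁² + σ₂²) / δ²
  = (1.645 + 0.842)² · (2·0.8² = 1.28) / 0.6²
  = 6.1852 · 1.28 / 0.36
  = 21.99
Design effect: 1.74 × 21.99 = 38.27.
Adjust for 69% response: 38.27 / 0.69 = 55.46.
Round up → n = 56 per group.

n = 56 per group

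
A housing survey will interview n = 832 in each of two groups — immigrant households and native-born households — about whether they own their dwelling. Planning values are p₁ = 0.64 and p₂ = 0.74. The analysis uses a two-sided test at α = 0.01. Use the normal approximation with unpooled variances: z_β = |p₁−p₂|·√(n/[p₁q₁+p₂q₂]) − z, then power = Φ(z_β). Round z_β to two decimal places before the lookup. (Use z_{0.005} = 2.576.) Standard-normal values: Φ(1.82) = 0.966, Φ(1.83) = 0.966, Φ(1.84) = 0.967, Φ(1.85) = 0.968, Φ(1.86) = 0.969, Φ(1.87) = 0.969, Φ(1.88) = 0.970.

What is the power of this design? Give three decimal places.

Power ≈ 0.969

z_β = |p₁−p₂|·√(n/[p₁q₁+p₂q₂]) − z_{α/2}
    = 0.10 · √(832/0.4228) − 2.576
    = 0.10 · 44.3603 − 2.576
    = 4.4360 − 2.576 = 1.8600 → 1.86
Power = Φ(1.86) = 0.969.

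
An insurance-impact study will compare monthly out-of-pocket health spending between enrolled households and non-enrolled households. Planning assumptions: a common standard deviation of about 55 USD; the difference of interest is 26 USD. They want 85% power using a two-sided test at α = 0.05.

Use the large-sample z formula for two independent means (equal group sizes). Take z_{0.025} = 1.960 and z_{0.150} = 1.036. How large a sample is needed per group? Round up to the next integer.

n = 81 per group

n = (z_{α/2} + z_β)² · (σ₁² + σ₂²) / δ²
  = (1.960 + 1.036)² · (2·55² = 6050) / 26²
  = 8.9760 · 6050 / 676
  = 80.33
Round up → n = 81 per group.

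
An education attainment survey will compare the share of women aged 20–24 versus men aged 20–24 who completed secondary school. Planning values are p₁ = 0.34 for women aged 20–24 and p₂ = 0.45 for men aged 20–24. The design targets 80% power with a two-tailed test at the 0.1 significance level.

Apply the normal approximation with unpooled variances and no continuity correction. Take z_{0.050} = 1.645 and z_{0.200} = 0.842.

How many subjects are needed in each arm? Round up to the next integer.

n = 242 per group

n = (z_{α/2} + z_β)² · [p₁(1−p₁) + p₂(1−p₂)] / (p₁ − p₂)²
  = (1.645 + 0.842)² · (0.34·0.66 + 0.45·0.55) / (-0.11)²
  = (2.487)² · (0.2244 + 0.2475) / 0.0121
  = 6.1852 · 0.4719 / 0.0121
  = 241.22
Round up → n = 242 per group.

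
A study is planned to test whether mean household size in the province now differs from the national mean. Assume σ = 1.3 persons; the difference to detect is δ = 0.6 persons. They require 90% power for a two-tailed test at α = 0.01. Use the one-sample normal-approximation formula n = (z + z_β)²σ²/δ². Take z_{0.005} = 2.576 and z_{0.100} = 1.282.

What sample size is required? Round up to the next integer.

n = 70

n = (z_{α/2} + z_β)² · σ² / δ²
  = (2.576 + 1.282)² · 1.3² / 0.6²
  = 14.8842 · 1.69 / 0.36
  = 69.87
Round up → n = 70.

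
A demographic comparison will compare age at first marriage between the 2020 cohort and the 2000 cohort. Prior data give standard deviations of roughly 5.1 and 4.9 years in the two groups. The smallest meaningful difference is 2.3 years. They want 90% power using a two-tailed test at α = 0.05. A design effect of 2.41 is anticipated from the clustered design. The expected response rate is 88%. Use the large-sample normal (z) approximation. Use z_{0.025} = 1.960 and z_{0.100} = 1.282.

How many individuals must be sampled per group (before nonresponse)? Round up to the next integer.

n = 273 per group

n = (z_{α/2} + z_β)² · (σ₁² + σ₂²) / δ²
  = (1.960 + 1.282)² · (5.1² + 4.9² = 50.02) / 2.3²
  = 10.5106 · 50.02 / 5.29
  = 99.38
Design effect: 2.41 × 99.38 = 239.51.
Adjust for 88% response: 239.51 / 0.88 = 272.18.
Round up → n = 273 per group.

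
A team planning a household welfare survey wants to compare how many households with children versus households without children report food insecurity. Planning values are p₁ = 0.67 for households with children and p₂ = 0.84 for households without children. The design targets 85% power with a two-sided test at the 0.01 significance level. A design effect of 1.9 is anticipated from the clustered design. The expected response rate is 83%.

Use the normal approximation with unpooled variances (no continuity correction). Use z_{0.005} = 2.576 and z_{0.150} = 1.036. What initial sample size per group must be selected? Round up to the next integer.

n = 368 per group

n = (z_{α/2} + z_β)² · [p₁(1−p₁) + p₂(1−p₂)] / (p₁ − p₂)²
  = (2.576 + 1.036)² · (0.67·0.33 + 0.84·0.16) / (-0.17)²
  = (3.612)² · (0.2211 + 0.1344) / 0.0289
  = 13.0465 · 0.3555 / 0.0289
  = 160.49
Design effect: 1.9 × 160.49 = 304.92.
Adjust for 83% response: 304.92 / 0.83 = 367.38.
Round up → n = 368 per group.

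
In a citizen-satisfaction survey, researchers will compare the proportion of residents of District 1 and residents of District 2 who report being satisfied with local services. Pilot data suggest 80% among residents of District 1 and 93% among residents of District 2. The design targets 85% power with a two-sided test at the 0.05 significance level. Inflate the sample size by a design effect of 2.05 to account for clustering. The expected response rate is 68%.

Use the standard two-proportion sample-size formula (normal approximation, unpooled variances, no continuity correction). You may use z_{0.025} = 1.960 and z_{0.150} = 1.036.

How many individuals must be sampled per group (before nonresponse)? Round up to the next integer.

n = (z_{α/2} + z_β)² · [p₁(1−p₁) + p₂(1−p₂)] / (p₁ − p₂)²
  = (1.960 + 1.036)² · (0.80·0.20 + 0.93·0.07) / (-0.13)²
  = (2.996)² · (0.1600 + 0.0651) / 0.0169
  = 8.9760 · 0.2251 / 0.0169
  = 119.56
Design effect: 2.05 × 119.56 = 245.09.
Adjust for 68% response: 245.09 / 0.68 = 360.43.
Round up → n = 361 per group.

n = 361 per group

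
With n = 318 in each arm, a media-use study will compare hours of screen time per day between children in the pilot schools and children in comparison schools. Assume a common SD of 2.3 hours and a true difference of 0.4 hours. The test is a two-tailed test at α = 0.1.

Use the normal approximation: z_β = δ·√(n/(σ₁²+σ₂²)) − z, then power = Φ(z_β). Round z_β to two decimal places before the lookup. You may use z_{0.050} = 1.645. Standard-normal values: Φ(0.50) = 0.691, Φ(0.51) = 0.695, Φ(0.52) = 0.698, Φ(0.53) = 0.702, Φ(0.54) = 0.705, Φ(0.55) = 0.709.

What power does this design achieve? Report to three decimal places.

z_β = δ·√(n/(σ₁²+σ₂²)) − z_{α/2}
    = 0.4 · √(318/10.58) − 1.645
    = 0.4 · 5.48240 − 1.645
    = 2.1930 − 1.645 = 0.5480 → 0.55
Power = Φ(0.55) = 0.709.

Power ≈ 0.709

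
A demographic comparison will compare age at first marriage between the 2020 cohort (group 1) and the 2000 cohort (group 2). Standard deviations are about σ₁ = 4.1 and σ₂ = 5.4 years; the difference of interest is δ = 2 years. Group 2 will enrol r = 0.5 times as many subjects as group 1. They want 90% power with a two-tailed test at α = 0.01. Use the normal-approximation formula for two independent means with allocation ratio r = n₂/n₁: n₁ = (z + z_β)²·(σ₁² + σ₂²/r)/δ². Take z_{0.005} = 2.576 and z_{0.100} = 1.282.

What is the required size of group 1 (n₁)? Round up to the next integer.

n₁ = (z_{α/2} + z_β)² · (σ₁² + σ₂²/r) / δ²
   = (2.576 + 1.282)² · (4.1² + 5.4²/0.5) / 2²
   = 14.8842 · (16.81 + 58.32) / 4
   = 14.8842 · 75.13 / 4
   = 279.56
Round up → n₁ = 280; n₂ = r·n₁ = 0.5 × 280 = 140.

n₁ = 280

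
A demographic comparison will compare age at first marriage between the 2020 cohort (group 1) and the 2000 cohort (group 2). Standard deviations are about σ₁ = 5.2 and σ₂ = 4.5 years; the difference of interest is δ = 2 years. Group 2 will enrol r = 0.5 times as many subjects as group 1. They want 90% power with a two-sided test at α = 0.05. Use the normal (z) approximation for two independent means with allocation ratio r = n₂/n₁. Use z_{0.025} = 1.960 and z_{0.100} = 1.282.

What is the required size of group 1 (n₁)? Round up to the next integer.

n₁ = 178

n₁ = (z_{α/2} + z_β)² · (σ₁² + σ₂²/r) / δ²
   = (1.960 + 1.282)² · (5.2² + 4.5²/0.5) / 2²
   = 10.5106 · (27.04 + 40.5) / 4
   = 10.5106 · 67.54 / 4
   = 177.47
Round up → n₁ = 178; n₂ = r·n₁ = 0.5 × 178 = 89.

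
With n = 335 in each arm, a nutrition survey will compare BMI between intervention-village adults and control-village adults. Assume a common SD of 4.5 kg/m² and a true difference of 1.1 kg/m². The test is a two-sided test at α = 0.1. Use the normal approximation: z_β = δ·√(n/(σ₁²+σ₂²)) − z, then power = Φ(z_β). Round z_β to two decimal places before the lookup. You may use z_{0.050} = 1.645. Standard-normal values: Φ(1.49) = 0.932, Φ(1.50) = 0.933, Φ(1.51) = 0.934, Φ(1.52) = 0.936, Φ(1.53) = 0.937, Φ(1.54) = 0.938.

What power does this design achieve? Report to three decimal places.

Power ≈ 0.936

z_β = δ·√(n/(σ₁²+σ₂²)) − z_{α/2}
    = 1.1 · √(335/40.5) − 1.645
    = 1.1 · 2.87604 − 1.645
    = 3.1636 − 1.645 = 1.5186 → 1.52
Power = Φ(1.52) = 0.936.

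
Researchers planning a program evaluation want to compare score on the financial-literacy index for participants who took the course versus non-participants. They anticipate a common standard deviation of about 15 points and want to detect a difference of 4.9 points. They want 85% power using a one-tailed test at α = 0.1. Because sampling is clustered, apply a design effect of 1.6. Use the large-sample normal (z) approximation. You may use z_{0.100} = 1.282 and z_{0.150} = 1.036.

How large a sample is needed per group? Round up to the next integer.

n = 162 per group

n = (z_α + z_β)² · (σ₁² + σ₂²) / δ²
  = (1.282 + 1.036)² · (2·15² = 450) / 4.9²
  = 5.3731 · 450 / 24.01
  = 100.70
Design effect: 1.6 × 100.70 = 161.13.
Round up → n = 162 per group.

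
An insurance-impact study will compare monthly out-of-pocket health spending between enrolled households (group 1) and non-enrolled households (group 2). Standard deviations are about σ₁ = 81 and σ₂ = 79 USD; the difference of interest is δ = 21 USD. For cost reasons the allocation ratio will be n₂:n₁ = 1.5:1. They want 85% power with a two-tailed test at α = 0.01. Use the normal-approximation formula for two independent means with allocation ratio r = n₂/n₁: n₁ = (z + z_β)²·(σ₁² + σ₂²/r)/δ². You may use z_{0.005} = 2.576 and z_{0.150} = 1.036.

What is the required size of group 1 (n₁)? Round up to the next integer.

n₁ = 318

n₁ = (z_{α/2} + z_β)² · (σ₁² + σ₂²/r) / δ²
   = (2.576 + 1.036)² · (81² + 79²/1.5) / 21²
   = 13.0465 · (6561 + 4160.7) / 441
   = 13.0465 · 10721.7 / 441
   = 317.19
Round up → n₁ = 318; n₂ = r·n₁ = 1.5 × 318 = 477.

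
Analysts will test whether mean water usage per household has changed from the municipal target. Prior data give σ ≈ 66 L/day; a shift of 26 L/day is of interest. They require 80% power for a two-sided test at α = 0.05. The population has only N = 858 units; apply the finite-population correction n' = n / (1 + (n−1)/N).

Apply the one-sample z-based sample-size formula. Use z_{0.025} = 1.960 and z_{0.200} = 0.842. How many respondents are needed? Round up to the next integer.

n = (z_{α/2} + z_β)² · σ² / δ²
  = (1.960 + 0.842)² · 66² / 26²
  = 7.8512 · 4356 / 676
  = 50.59
Finite-population correction (N = 858): 50.59 / (1 + (50.59 − 1)/858) = 47.83.
Round up → n = 48.

n = 48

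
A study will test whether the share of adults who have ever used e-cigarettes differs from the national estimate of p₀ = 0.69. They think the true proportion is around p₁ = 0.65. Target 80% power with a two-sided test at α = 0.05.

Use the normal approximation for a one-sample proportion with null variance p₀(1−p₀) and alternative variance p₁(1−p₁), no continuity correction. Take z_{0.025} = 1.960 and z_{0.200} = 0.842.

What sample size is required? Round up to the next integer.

n = 1070

n = [z_{α/2}·√(p₀q₀) + z_β·√(p₁q₁)]² / (p₁ − p₀)²
  = [1.960·√(0.69·0.31) + 0.842·√(0.65·0.35)]² / (-0.04)²
  = [1.960·0.4625 + 0.842·0.4770]² / 0.0016
  = [1.3081]² / 0.0016
  = 1069.45
Round up → n = 1070.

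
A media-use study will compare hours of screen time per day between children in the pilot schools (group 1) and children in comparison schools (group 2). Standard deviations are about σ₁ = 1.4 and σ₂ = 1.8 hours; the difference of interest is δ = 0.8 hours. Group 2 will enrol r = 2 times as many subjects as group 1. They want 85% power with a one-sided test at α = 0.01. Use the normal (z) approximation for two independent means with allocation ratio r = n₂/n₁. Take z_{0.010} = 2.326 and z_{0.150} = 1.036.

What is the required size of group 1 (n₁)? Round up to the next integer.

n₁ = (z_α + z_β)² · (σ₁² + σ₂²/r) / δ²
   = (2.326 + 1.036)² · (1.4² + 1.8²/2) / 0.8²
   = 11.3030 · (1.96 + 1.62) / 0.64
   = 11.3030 · 3.58 / 0.64
   = 63.23
Round up → n₁ = 64; n₂ = r·n₁ = 2 × 64 = 128.

n₁ = 64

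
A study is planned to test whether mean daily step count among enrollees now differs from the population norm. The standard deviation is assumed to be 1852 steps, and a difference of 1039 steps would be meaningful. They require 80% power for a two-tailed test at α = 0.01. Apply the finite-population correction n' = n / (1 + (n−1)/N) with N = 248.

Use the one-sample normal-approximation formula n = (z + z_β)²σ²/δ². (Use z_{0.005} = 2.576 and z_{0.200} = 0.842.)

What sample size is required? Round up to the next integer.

n = 33

n = (z_{α/2} + z_β)² · σ² / δ²
  = (2.576 + 0.842)² · 1852² / 1039²
  = 11.6827 · 3429904 / 1079521
  = 37.12
Finite-population correction (N = 248): 37.12 / (1 + (37.12 − 1)/248) = 32.40.
Round up → n = 33.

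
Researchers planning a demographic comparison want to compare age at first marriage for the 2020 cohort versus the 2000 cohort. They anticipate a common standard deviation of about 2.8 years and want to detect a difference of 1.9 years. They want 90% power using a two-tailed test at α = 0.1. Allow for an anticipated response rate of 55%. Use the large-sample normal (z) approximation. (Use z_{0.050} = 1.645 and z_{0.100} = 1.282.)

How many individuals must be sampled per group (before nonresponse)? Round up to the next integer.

n = 68 per group

n = (z_{α/2} + z_β)² · (σ₁² + σ₂²) / δ²
  = (1.645 + 1.282)² · (2·2.8² = 15.68) / 1.9²
  = 8.5673 · 15.68 / 3.61
  = 37.21
Adjust for 55% response: 37.21 / 0.55 = 67.66.
Round up → n = 68 per group.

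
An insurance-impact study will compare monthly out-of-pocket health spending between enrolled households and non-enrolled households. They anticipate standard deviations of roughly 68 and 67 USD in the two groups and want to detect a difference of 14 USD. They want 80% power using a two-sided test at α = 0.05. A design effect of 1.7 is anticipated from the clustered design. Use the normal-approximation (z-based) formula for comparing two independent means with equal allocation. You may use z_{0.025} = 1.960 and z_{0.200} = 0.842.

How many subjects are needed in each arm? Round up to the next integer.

n = (z_{α/2} + z_β)² · (σ₁² + σ₂²) / δ²
  = (1.960 + 0.842)² · (68² + 67² = 9113) / 14²
  = 7.8512 · 9113 / 196
  = 365.04
Design effect: 1.7 × 365.04 = 620.57.
Round up → n = 621 per group.

n = 621 per group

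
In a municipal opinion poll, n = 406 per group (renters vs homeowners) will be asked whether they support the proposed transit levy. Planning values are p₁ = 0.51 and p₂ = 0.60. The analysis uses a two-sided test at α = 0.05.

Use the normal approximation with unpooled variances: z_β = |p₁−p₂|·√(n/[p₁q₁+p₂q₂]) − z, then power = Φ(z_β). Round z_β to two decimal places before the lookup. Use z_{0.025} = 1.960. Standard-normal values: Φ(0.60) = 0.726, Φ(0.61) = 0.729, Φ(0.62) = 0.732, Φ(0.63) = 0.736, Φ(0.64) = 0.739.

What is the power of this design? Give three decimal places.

Power ≈ 0.736

z_β = |p₁−p₂|·√(n/[p₁q₁+p₂q₂]) − z_{α/2}
    = 0.09 · √(406/0.4899) − 1.960
    = 0.09 · 28.7879 − 1.960
    = 2.5909 − 1.960 = 0.6309 → 0.63
Power = Φ(0.63) = 0.736.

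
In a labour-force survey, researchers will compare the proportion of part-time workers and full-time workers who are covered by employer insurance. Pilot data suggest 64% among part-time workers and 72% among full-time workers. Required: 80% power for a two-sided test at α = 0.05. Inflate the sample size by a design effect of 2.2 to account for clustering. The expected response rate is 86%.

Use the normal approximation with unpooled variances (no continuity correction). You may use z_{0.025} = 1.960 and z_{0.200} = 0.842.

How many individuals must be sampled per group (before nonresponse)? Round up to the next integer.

n = 1356 per group

n = (z_{α/2} + z_β)² · [p₁(1−p₁) + p₂(1−p₂)] / (p₁ − p₂)²
  = (1.960 + 0.842)² · (0.64·0.36 + 0.72·0.28) / (-0.08)²
  = (2.802)² · (0.2304 + 0.2016) / 0.0064
  = 7.8512 · 0.4320 / 0.0064
  = 529.96
Design effect: 2.2 × 529.96 = 1165.90.
Adjust for 86% response: 1165.90 / 0.86 = 1355.70.
Round up → n = 1356 per group.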